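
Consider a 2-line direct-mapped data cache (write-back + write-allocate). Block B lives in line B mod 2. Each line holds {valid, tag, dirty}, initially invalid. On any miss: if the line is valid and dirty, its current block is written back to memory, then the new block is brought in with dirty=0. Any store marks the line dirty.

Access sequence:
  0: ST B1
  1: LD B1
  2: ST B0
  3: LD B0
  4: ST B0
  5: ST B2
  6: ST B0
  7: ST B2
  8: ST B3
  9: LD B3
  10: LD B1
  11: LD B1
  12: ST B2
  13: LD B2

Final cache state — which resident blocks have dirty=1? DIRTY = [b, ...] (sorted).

DIRTY = [2]

  0 | W B1 → L1 miss [D]
  1 | R B1 → L1 hit [D]
  2 | W B0 → L0 miss [D]
  3 | R B0 → L0 hit [D]
  4 | W B0 → L0 hit [D]
  5 | W B2 → L0 miss wb→B0 [D]
  6 | W B0 → L0 miss wb→B2 [D]
  7 | W B2 → L0 miss wb→B0 [D]
  8 | W B3 → L1 miss wb→B1 [D]
  9 | R B3 → L1 hit [D]
  10 | R B1 → L1 miss wb→B3 [-]
  11 | R B1 → L1 hit [-]
  12 | W B2 → L0 hit [D]
  13 | R B2 → L0 hit [D]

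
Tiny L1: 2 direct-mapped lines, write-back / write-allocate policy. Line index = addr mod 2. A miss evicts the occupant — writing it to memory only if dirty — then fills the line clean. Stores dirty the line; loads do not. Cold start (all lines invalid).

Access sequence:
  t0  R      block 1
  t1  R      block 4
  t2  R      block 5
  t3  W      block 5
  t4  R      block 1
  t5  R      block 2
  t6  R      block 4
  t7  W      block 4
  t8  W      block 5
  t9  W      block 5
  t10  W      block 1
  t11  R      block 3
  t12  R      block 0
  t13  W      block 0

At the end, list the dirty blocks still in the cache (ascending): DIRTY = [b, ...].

  0 | R B1 → L1 miss [-]
  1 | R B4 → L0 miss [-]
  2 | R B5 → L1 miss [-]
  3 | W B5 → L1 hit [D]
  4 | R B1 → L1 miss wb→B5 [-]
  5 | R B2 → L0 miss [-]
  6 | R B4 → L0 miss [-]
  7 | W B4 → L0 hit [D]
  8 | W B5 → L1 miss [D]
  9 | W B5 → L1 hit [D]
  10 | W B1 → L1 miss wb→B5 [D]
  11 | R B3 → L1 miss wb→B1 [-]
  12 | R B0 → L0 miss wb→B4 [-]
  13 | W B0 → L0 hit [D]

DIRTY = [0]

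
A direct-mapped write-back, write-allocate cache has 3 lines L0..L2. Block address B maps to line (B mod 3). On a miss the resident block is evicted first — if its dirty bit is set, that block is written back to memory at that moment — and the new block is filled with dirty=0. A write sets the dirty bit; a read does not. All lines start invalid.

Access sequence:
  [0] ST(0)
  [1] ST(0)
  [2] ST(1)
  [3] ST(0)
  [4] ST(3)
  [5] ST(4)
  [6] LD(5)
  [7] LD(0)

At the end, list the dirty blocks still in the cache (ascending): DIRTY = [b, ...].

DIRTY = [4]

  0 | W B0 → L0 miss [D]
  1 | W B0 → L0 hit [D]
  2 | W B1 → L1 miss [D]
  3 | W B0 → L0 hit [D]
  4 | W B3 → L0 miss wb→B0 [D]
  5 | W B4 → L1 miss wb→B1 [D]
  6 | R B5 → L2 miss [-]
  7 | R B0 → L0 miss wb→B3 [-]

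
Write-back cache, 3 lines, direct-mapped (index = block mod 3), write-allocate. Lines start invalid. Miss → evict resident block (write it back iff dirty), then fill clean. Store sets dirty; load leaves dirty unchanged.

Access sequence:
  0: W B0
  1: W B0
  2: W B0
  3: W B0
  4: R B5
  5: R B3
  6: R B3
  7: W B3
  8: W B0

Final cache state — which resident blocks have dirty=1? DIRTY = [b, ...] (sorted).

DIRTY = [0]

0: W B0 → L0 miss [D]
1: W B0 → L0 hit [D]
2: W B0 → L0 hit [D]
3: W B0 → L0 hit [D]
4: R B5 → L2 miss [-]
5: R B3 → L0 miss wb→B0 [-]
6: R B3 → L0 hit [-]
7: W B3 → L0 hit [D]
8: W B0 → L0 miss wb→B3 [D]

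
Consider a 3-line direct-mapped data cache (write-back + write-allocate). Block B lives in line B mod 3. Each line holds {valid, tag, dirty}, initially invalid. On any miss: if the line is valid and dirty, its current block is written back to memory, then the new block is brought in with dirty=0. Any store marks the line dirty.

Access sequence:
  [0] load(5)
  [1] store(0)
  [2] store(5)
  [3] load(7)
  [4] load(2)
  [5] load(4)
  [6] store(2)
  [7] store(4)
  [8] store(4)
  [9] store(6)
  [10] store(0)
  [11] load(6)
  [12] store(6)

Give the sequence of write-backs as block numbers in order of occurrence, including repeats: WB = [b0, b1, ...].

0: R B5 → L2 miss [-]
1: W B0 → L0 miss [D]
2: W B5 → L2 hit [D]
3: R B7 → L1 miss [-]
4: R B2 → L2 miss wb→B5 [-]
5: R B4 → L1 miss [-]
6: W B2 → L2 hit [D]
7: W B4 → L1 hit [D]
8: W B4 → L1 hit [D]
9: W B6 → L0 miss wb→B0 [D]
10: W B0 → L0 miss wb→B6 [D]
11: R B6 → L0 miss wb→B0 [-]
12: W B6 → L0 hit [D]

WB = [5, 0, 6, 0]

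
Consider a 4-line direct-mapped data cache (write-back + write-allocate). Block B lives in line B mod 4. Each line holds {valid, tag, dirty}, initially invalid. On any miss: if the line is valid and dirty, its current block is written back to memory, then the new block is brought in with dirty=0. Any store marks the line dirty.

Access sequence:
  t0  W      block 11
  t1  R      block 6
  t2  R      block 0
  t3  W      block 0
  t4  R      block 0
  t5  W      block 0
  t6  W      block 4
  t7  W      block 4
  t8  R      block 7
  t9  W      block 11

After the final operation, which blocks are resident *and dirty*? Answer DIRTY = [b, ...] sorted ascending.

0: W B11 → L3 miss [D]
1: R B6 → L2 miss [-]
2: R B0 → L0 miss [-]
3: W B0 → L0 hit [D]
4: R B0 → L0 hit [D]
5: W B0 → L0 hit [D]
6: W B4 → L0 miss wb→B0 [D]
7: W B4 → L0 hit [D]
8: R B7 → L3 miss wb→B11 [-]
9: W B11 → L3 miss [D]

DIRTY = [4, 11]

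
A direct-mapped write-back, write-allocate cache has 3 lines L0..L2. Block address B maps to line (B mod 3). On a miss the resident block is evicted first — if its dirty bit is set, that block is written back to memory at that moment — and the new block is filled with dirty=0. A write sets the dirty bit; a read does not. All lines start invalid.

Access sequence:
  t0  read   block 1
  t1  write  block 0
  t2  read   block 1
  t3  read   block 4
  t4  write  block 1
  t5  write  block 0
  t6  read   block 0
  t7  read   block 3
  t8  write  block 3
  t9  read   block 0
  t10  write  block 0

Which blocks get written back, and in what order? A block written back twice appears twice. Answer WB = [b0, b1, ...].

WB = [0, 3]

  0 | R B1 → L1 miss [-]
  1 | W B0 → L0 miss [D]
  2 | R B1 → L1 hit [-]
  3 | R B4 → L1 miss [-]
  4 | W B1 → L1 miss [D]
  5 | W B0 → L0 hit [D]
  6 | R B0 → L0 hit [D]
  7 | R B3 → L0 miss wb→B0 [-]
  8 | W B3 → L0 hit [D]
  9 | R B0 → L0 miss wb→B3 [-]
  10 | W B0 → L0 hit [D]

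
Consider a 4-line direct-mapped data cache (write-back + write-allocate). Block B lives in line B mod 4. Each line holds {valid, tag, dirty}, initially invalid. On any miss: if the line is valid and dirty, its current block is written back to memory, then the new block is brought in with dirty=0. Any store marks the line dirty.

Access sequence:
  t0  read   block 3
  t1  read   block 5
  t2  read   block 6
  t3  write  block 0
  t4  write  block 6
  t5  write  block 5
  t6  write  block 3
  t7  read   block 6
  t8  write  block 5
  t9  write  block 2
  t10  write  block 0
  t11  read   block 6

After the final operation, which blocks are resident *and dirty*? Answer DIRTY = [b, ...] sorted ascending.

0: R B3 -> L3 miss  d=-]
1: R B5 -> L1 miss  d=-]
2: R B6 -> L2 miss  d=-]
3: W B0 -> L0 miss  d=D]
4: W B6 -> L2 hit  d=D]
5: W B5 -> L1 hit  d=D]
6: W B3 -> L3 hit  d=D]
7: R B6 -> L2 hit  d=D]
8: W B5 -> L1 hit  d=D]
9: W B2 -> L2 miss wb->B6  d=D]
10: W B0 -> L0 hit  d=D]
11: R B6 -> L2 miss wb->B2  d=-]

DIRTY = [0, 3, 5]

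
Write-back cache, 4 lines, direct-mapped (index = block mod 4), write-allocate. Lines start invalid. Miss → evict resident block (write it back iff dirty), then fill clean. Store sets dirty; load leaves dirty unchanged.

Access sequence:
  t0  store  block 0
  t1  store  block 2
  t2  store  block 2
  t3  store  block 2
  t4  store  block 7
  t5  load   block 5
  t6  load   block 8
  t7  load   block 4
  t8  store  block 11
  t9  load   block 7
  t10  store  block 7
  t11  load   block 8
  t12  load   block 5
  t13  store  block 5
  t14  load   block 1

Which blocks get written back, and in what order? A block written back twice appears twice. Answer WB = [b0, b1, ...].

WB = [0, 7, 11, 5]

0: W B0 -> L0 miss  d=D]
1: W B2 -> L2 miss  d=D]
2: W B2 -> L2 hit  d=D]
3: W B2 -> L2 hit  d=D]
4: W B7 -> L3 miss  d=D]
5: R B5 -> L1 miss  d=-]
6: R B8 -> L0 miss wb->B0  d=-]
7: R B4 -> L0 miss  d=-]
8: W B11 -> L3 miss wb->B7  d=D]
9: R B7 -> L3 miss wb->B11  d=-]
10: W B7 -> L3 hit  d=D]
11: R B8 -> L0 miss  d=-]
12: R B5 -> L1 hit  d=-]
13: W B5 -> L1 hit  d=D]
14: R B1 -> L1 miss wb->B5  d=-]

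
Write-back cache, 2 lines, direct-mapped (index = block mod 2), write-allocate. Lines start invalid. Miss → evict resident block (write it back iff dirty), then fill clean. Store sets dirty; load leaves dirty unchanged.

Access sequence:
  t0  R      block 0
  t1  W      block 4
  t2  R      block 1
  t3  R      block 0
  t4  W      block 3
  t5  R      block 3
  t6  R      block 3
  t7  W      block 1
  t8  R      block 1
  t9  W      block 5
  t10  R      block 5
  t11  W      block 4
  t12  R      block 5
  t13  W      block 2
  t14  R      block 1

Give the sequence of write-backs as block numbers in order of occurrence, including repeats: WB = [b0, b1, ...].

0: R B0 -> L0 miss  d=-]
1: W B4 -> L0 miss  d=D]
2: R B1 -> L1 miss  d=-]
3: R B0 -> L0 miss wb->B4  d=-]
4: W B3 -> L1 miss  d=D]
5: R B3 -> L1 hit  d=D]
6: R B3 -> L1 hit  d=D]
7: W B1 -> L1 miss wb->B3  d=D]
8: R B1 -> L1 hit  d=D]
9: W B5 -> L1 miss wb->B1  d=D]
10: R B5 -> L1 hit  d=D]
11: W B4 -> L0 miss  d=D]
12: R B5 -> L1 hit  d=D]
13: W B2 -> L0 miss wb->B4  d=D]
14: R B1 -> L1 miss wb->B5  d=-]

WB = [4, 3, 1, 4, 5]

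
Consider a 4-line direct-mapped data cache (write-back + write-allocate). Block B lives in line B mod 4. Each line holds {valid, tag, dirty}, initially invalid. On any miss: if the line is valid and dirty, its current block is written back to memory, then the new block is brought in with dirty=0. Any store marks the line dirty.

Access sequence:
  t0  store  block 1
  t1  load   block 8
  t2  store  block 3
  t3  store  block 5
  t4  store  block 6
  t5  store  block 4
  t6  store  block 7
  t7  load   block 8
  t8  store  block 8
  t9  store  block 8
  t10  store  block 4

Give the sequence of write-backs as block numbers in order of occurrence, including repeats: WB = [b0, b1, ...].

WB = [1, 3, 4, 8]

  0 | W B1 → L1 miss [D]
  1 | R B8 → L0 miss [-]
  2 | W B3 → L3 miss [D]
  3 | W B5 → L1 miss wb→B1 [D]
  4 | W B6 → L2 miss [D]
  5 | W B4 → L0 miss [D]
  6 | W B7 → L3 miss wb→B3 [D]
  7 | R B8 → L0 miss wb→B4 [-]
  8 | W B8 → L0 hit [D]
  9 | W B8 → L0 hit [D]
  10 | W B4 → L0 miss wb→B8 [D]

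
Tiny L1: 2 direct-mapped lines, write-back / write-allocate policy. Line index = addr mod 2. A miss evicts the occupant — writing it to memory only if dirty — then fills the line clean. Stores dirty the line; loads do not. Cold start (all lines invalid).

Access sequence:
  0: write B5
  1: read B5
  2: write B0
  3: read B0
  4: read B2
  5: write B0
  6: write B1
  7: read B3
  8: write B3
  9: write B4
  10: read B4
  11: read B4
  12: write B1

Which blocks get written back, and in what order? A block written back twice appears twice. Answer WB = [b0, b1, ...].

  0 | W B5 → L1 miss [D]
  1 | R B5 → L1 hit [D]
  2 | W B0 → L0 miss [D]
  3 | R B0 → L0 hit [D]
  4 | R B2 → L0 miss wb→B0 [-]
  5 | W B0 → L0 miss [D]
  6 | W B1 → L1 miss wb→B5 [D]
  7 | R B3 → L1 miss wb→B1 [-]
  8 | W B3 → L1 hit [D]
  9 | W B4 → L0 miss wb→B0 [D]
  10 | R B4 → L0 hit [D]
  11 | R B4 → L0 hit [D]
  12 | W B1 → L1 miss wb→B3 [D]

WB = [0, 5, 1, 0, 3]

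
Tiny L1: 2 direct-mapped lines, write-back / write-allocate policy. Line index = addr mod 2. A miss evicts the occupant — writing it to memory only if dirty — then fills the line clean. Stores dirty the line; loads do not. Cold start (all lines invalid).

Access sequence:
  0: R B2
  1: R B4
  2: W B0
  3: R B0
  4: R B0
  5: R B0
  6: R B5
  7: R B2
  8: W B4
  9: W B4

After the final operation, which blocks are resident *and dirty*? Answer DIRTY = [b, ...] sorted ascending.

0: R B2 -> L0 miss  d=-]
1: R B4 -> L0 miss  d=-]
2: W B0 -> L0 miss  d=D]
3: R B0 -> L0 hit  d=D]
4: R B0 -> L0 hit  d=D]
5: R B0 -> L0 hit  d=D]
6: R B5 -> L1 miss  d=-]
7: R B2 -> L0 miss wb->B0  d=-]
8: W B4 -> L0 miss  d=D]
9: W B4 -> L0 hit  d=D]

DIRTY = [4]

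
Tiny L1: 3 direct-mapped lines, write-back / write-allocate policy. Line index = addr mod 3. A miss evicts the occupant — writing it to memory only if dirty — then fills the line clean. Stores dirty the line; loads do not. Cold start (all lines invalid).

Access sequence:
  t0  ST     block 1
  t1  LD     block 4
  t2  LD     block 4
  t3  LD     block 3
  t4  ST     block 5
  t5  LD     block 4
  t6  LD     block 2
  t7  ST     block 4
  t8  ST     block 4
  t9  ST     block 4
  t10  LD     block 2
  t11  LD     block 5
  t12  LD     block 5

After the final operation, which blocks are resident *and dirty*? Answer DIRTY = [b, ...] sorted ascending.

DIRTY = [4]

0: W B1 -> L1 miss  d=D]
1: R B4 -> L1 miss wb->B1  d=-]
2: R B4 -> L1 hit  d=-]
3: R B3 -> L0 miss  d=-]
4: W B5 -> L2 miss  d=D]
5: R B4 -> L1 hit  d=-]
6: R B2 -> L2 miss wb->B5  d=-]
7: W B4 -> L1 hit  d=D]
8: W B4 -> L1 hit  d=D]
9: W B4 -> L1 hit  d=D]
10: R B2 -> L2 hit  d=-]
11: R B5 -> L2 miss  d=-]
12: R B5 -> L2 hit  d=-]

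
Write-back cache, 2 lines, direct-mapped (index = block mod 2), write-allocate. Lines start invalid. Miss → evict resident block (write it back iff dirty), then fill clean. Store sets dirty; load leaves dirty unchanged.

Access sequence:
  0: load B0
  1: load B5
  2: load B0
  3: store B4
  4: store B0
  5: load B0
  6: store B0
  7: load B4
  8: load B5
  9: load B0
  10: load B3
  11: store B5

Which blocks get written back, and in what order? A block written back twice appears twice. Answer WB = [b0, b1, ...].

0: R B0 → L0 miss [-]
1: R B5 → L1 miss [-]
2: R B0 → L0 hit [-]
3: W B4 → L0 miss [D]
4: W B0 → L0 miss wb→B4 [D]
5: R B0 → L0 hit [D]
6: W B0 → L0 hit [D]
7: R B4 → L0 miss wb→B0 [-]
8: R B5 → L1 hit [-]
9: R B0 → L0 miss [-]
10: R B3 → L1 miss [-]
11: W B5 → L1 miss [D]

WB = [4, 0]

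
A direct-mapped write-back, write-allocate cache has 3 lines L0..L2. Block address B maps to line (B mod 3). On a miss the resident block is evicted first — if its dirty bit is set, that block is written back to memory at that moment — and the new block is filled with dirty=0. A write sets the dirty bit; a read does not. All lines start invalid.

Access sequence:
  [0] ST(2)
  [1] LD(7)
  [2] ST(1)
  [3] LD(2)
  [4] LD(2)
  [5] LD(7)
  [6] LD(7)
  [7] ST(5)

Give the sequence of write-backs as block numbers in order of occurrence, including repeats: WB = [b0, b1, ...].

WB = [1, 2]

0: W B2 -> L2 miss  d=D]
1: R B7 -> L1 miss  d=-]
2: W B1 -> L1 miss  d=D]
3: R B2 -> L2 hit  d=D]
4: R B2 -> L2 hit  d=D]
5: R B7 -> L1 miss wb->B1  d=-]
6: R B7 -> L1 hit  d=-]
7: W B5 -> L2 miss wb->B2  d=D]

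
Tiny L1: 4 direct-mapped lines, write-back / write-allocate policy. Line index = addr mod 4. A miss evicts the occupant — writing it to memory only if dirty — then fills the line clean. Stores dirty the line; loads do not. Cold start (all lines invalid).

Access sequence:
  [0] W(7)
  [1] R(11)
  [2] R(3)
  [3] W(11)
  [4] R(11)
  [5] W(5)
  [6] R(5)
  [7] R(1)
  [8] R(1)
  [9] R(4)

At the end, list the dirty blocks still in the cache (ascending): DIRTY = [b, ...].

DIRTY = [11]

0: W B7 -> L3 miss  d=D]
1: R B11 -> L3 miss wb->B7  d=-]
2: R B3 -> L3 miss  d=-]
3: W B11 -> L3 miss  d=D]
4: R B11 -> L3 hit  d=D]
5: W B5 -> L1 miss  d=D]
6: R B5 -> L1 hit  d=D]
7: R B1 -> L1 miss wb->B5  d=-]
8: R B1 -> L1 hit  d=-]
9: R B4 -> L0 miss  d=-]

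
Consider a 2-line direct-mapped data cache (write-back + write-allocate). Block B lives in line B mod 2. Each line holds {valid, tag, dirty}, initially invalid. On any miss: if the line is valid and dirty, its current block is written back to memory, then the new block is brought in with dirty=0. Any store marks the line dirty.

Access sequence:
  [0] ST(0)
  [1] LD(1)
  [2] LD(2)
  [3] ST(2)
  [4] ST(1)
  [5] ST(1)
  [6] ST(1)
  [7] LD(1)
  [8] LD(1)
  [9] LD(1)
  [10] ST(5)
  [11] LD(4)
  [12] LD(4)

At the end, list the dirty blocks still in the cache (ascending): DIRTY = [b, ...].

DIRTY = [5]

0: W B0 -> L0 miss  d=D]
1: R B1 -> L1 miss  d=-]
2: R B2 -> L0 miss wb->B0  d=-]
3: W B2 -> L0 hit  d=D]
4: W B1 -> L1 hit  d=D]
5: W B1 -> L1 hit  d=D]
6: W B1 -> L1 hit  d=D]
7: R B1 -> L1 hit  d=D]
8: R B1 -> L1 hit  d=D]
9: R B1 -> L1 hit  d=D]
10: W B5 -> L1 miss wb->B1  d=D]
11: R B4 -> L0 miss wb->B2  d=-]
12: R B4 -> L0 hit  d=-]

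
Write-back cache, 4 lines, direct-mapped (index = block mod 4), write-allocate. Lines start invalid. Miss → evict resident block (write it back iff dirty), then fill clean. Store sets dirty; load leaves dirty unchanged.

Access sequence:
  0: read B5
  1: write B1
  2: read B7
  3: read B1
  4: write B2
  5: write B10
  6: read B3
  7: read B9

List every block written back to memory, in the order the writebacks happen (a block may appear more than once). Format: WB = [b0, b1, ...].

0: R B5 -> L1 miss  d=-]
1: W B1 -> L1 miss  d=D]
2: R B7 -> L3 miss  d=-]
3: R B1 -> L1 hit  d=D]
4: W B2 -> L2 miss  d=D]
5: W B10 -> L2 miss wb->B2  d=D]
6: R B3 -> L3 miss  d=-]
7: R B9 -> L1 miss wb->B1  d=-]

WB = [2, 1]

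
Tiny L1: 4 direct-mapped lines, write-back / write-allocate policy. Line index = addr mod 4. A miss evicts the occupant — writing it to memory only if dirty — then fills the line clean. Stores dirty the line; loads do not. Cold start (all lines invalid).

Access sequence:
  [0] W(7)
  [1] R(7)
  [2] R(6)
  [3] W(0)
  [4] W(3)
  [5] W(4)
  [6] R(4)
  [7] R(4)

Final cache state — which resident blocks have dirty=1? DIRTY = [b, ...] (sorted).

DIRTY = [3, 4]

0: W B7 → L3 miss [D]
1: R B7 → L3 hit [D]
2: R B6 → L2 miss [-]
3: W B0 → L0 miss [D]
4: W B3 → L3 miss wb→B7 [D]
5: W B4 → L0 miss wb→B0 [D]
6: R B4 → L0 hit [D]
7: R B4 → L0 hit [D]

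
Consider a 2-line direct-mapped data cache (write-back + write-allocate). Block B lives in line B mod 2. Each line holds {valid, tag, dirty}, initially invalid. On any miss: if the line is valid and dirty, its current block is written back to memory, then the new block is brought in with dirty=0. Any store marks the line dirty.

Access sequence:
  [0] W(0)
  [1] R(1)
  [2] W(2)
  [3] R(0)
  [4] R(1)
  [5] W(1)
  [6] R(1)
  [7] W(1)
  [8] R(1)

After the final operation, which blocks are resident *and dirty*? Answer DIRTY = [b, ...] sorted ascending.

0: W B0 -> L0 miss  d=D]
1: R B1 -> L1 miss  d=-]
2: W B2 -> L0 miss wb->B0  d=D]
3: R B0 -> L0 miss wb->B2  d=-]
4: R B1 -> L1 hit  d=-]
5: W B1 -> L1 hit  d=D]
6: R B1 -> L1 hit  d=D]
7: W B1 -> L1 hit  d=D]
8: R B1 -> L1 hit  d=D]

DIRTY = [1]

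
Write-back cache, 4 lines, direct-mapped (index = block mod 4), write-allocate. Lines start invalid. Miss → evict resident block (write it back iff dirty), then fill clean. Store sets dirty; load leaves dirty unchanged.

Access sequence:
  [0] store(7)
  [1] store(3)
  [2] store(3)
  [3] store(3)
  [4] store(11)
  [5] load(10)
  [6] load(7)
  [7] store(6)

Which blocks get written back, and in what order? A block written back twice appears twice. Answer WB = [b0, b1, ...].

0: W B7 → L3 miss [D]
1: W B3 → L3 miss wb→B7 [D]
2: W B3 → L3 hit [D]
3: W B3 → L3 hit [D]
4: W B11 → L3 miss wb→B3 [D]
5: R B10 → L2 miss [-]
6: R B7 → L3 miss wb→B11 [-]
7: W B6 → L2 miss [D]

WB = [7, 3, 11]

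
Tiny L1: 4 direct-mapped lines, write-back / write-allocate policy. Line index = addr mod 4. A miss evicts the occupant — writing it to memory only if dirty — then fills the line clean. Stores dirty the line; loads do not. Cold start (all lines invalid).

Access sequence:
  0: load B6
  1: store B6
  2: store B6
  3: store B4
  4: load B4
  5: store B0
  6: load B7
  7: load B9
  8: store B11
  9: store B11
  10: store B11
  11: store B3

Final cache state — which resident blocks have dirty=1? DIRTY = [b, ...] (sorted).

DIRTY = [0, 3, 6]

0: R B6 -> L2 miss  d=-]
1: W B6 -> L2 hit  d=D]
2: W B6 -> L2 hit  d=D]
3: W B4 -> L0 miss  d=D]
4: R B4 -> L0 hit  d=D]
5: W B0 -> L0 miss wb->B4  d=D]
6: R B7 -> L3 miss  d=-]
7: R B9 -> L1 miss  d=-]
8: W B11 -> L3 miss  d=D]
9: W B11 -> L3 hit  d=D]
10: W B11 -> L3 hit  d=D]
11: W B3 -> L3 miss wb->B11  d=D]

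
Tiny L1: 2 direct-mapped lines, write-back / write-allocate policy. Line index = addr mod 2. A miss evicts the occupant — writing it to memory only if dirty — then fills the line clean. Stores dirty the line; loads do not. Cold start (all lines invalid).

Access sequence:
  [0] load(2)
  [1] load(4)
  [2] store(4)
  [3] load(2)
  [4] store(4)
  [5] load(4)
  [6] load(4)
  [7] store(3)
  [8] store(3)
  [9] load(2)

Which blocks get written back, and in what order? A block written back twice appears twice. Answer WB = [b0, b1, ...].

WB = [4, 4]

0: R B2 -> L0 miss  d=-]
1: R B4 -> L0 miss  d=-]
2: W B4 -> L0 hit  d=D]
3: R B2 -> L0 miss wb->B4  d=-]
4: W B4 -> L0 miss  d=D]
5: R B4 -> L0 hit  d=D]
6: R B4 -> L0 hit  d=D]
7: W B3 -> L1 miss  d=D]
8: W B3 -> L1 hit  d=D]
9: R B2 -> L0 miss wb->B4  d=-]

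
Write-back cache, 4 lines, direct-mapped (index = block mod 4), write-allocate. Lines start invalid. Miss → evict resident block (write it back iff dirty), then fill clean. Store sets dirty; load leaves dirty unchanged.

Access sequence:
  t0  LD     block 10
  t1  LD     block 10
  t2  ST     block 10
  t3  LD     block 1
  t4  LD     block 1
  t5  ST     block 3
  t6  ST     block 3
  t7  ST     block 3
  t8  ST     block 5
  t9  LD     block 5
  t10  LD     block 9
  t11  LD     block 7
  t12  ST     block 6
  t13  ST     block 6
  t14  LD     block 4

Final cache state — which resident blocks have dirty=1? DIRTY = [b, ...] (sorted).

DIRTY = [6]

0: R B10 → L2 miss [-]
1: R B10 → L2 hit [-]
2: W B10 → L2 hit [D]
3: R B1 → L1 miss [-]
4: R B1 → L1 hit [-]
5: W B3 → L3 miss [D]
6: W B3 → L3 hit [D]
7: W B3 → L3 hit [D]
8: W B5 → L1 miss [D]
9: R B5 → L1 hit [D]
10: R B9 → L1 miss wb→B5 [-]
11: R B7 → L3 miss wb→B3 [-]
12: W B6 → L2 miss wb→B10 [D]
13: W B6 → L2 hit [D]
14: R B4 → L0 miss [-]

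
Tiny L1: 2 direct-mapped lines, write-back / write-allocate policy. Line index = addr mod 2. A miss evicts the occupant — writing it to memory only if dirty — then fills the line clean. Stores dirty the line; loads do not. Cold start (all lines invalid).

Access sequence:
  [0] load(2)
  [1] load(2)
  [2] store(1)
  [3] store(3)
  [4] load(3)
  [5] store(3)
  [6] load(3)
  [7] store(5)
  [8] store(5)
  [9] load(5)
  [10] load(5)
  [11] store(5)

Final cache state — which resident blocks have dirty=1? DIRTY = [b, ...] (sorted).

DIRTY = [5]

0: R B2 → L0 miss [-]
1: R B2 → L0 hit [-]
2: W B1 → L1 miss [D]
3: W B3 → L1 miss wb→B1 [D]
4: R B3 → L1 hit [D]
5: W B3 → L1 hit [D]
6: R B3 → L1 hit [D]
7: W B5 → L1 miss wb→B3 [D]
8: W B5 → L1 hit [D]
9: R B5 → L1 hit [D]
10: R B5 → L1 hit [D]
11: W B5 → L1 hit [D]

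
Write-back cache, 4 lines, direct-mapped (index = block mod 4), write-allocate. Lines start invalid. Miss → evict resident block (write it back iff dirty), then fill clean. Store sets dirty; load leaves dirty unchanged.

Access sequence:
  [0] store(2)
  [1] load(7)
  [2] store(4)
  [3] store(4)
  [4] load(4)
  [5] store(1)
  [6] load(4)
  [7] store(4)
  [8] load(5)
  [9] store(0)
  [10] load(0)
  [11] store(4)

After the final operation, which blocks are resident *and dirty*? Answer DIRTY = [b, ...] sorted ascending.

0: W B2 -> L2 miss  d=D]
1: R B7 -> L3 miss  d=-]
2: W B4 -> L0 miss  d=D]
3: W B4 -> L0 hit  d=D]
4: R B4 -> L0 hit  d=D]
5: W B1 -> L1 miss  d=D]
6: R B4 -> L0 hit  d=D]
7: W B4 -> L0 hit  d=D]
8: R B5 -> L1 miss wb->B1  d=-]
9: W B0 -> L0 miss wb->B4  d=D]
10: R B0 -> L0 hit  d=D]
11: W B4 -> L0 miss wb->B0  d=D]

DIRTY = [2, 4]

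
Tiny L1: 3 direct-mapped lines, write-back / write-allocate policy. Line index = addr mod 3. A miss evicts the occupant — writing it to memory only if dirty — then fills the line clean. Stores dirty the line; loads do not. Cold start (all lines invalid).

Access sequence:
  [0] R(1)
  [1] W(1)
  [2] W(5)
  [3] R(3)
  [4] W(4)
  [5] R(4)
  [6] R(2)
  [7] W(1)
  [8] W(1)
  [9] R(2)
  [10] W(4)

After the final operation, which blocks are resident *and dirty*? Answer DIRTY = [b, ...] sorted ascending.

DIRTY = [4]

0: R B1 -> L1 miss  d=-]
1: W B1 -> L1 hit  d=D]
2: W B5 -> L2 miss  d=D]
3: R B3 -> L0 miss  d=-]
4: W B4 -> L1 miss wb->B1  d=D]
5: R B4 -> L1 hit  d=D]
6: R B2 -> L2 miss wb->B5  d=-]
7: W B1 -> L1 miss wb->B4  d=D]
8: W B1 -> L1 hit  d=D]
9: R B2 -> L2 hit  d=-]
10: W B4 -> L1 miss wb->B1  d=D]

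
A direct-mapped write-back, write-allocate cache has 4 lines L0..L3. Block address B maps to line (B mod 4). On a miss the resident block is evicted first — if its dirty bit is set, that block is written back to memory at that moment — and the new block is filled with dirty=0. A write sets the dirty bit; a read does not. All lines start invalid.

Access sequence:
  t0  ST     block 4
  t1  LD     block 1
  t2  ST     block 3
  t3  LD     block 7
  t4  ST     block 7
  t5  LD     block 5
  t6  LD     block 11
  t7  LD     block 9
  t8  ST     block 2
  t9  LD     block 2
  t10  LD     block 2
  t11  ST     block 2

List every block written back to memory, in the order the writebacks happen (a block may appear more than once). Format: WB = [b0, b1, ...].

  0 | W B4 → L0 miss [D]
  1 | R B1 → L1 miss [-]
  2 | W B3 → L3 miss [D]
  3 | R B7 → L3 miss wb→B3 [-]
  4 | W B7 → L3 hit [D]
  5 | R B5 → L1 miss [-]
  6 | R B11 → L3 miss wb→B7 [-]
  7 | R B9 → L1 miss [-]
  8 | W B2 → L2 miss [D]
  9 | R B2 → L2 hit [D]
  10 | R B2 → L2 hit [D]
  11 | W B2 → L2 hit [D]

WB = [3, 7]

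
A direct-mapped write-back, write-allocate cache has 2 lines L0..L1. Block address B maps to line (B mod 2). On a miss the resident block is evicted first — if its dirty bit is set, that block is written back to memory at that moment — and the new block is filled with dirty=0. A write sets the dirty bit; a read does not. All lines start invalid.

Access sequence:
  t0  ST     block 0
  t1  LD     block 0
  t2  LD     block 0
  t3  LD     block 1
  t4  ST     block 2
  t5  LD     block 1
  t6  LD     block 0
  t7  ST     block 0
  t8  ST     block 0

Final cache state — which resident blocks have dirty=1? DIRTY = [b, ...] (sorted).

DIRTY = [0]

0: W B0 → L0 miss [D]
1: R B0 → L0 hit [D]
2: R B0 → L0 hit [D]
3: R B1 → L1 miss [-]
4: W B2 → L0 miss wb→B0 [D]
5: R B1 → L1 hit [-]
6: R B0 → L0 miss wb→B2 [-]
7: W B0 → L0 hit [D]
8: W B0 → L0 hit [D]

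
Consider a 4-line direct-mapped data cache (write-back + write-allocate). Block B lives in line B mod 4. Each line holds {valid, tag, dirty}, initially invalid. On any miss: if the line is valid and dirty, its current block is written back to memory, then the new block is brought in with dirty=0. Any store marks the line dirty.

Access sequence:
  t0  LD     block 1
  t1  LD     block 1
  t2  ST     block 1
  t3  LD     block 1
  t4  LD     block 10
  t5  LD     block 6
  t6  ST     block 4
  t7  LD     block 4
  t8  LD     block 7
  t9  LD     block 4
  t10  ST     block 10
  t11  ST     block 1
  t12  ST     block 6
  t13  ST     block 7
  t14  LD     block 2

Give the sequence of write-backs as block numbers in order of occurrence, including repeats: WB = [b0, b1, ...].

  0 | R B1 → L1 miss [-]
  1 | R B1 → L1 hit [-]
  2 | W B1 → L1 hit [D]
  3 | R B1 → L1 hit [D]
  4 | R B10 → L2 miss [-]
  5 | R B6 → L2 miss [-]
  6 | W B4 → L0 miss [D]
  7 | R B4 → L0 hit [D]
  8 | R B7 → L3 miss [-]
  9 | R B4 → L0 hit [D]
  10 | W B10 → L2 miss [D]
  11 | W B1 → L1 hit [D]
  12 | W B6 → L2 miss wb→B10 [D]
  13 | W B7 → L3 hit [D]
  14 | R B2 → L2 miss wb→B6 [-]

WB = [10, 6]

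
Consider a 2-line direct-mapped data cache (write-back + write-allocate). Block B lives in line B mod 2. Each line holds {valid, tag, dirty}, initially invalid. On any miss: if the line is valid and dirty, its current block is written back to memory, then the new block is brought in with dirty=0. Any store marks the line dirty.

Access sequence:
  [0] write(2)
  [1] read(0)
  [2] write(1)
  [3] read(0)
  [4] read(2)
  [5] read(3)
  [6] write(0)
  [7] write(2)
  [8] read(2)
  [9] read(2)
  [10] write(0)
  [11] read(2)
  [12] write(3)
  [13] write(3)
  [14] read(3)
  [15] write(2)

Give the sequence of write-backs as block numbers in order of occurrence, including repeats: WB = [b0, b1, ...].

0: W B2 → L0 miss [D]
1: R B0 → L0 miss wb→B2 [-]
2: W B1 → L1 miss [D]
3: R B0 → L0 hit [-]
4: R B2 → L0 miss [-]
5: R B3 → L1 miss wb→B1 [-]
6: W B0 → L0 miss [D]
7: W B2 → L0 miss wb→B0 [D]
8: R B2 → L0 hit [D]
9: R B2 → L0 hit [D]
10: W B0 → L0 miss wb→B2 [D]
11: R B2 → L0 miss wb→B0 [-]
12: W B3 → L1 hit [D]
13: W B3 → L1 hit [D]
14: R B3 → L1 hit [D]
15: W B2 → L0 hit [D]

WB = [2, 1, 0, 2, 0]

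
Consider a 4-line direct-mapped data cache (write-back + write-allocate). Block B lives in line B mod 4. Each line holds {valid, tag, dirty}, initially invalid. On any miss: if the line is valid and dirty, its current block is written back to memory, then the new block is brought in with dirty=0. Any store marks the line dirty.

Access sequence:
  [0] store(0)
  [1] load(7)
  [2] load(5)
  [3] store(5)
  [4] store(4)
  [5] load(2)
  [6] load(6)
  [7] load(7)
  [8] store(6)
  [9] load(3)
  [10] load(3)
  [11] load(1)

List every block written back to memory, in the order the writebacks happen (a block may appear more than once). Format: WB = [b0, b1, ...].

  0 | W B0 → L0 miss [D]
  1 | R B7 → L3 miss [-]
  2 | R B5 → L1 miss [-]
  3 | W B5 → L1 hit [D]
  4 | W B4 → L0 miss wb→B0 [D]
  5 | R B2 → L2 miss [-]
  6 | R B6 → L2 miss [-]
  7 | R B7 → L3 hit [-]
  8 | W B6 → L2 hit [D]
  9 | R B3 → L3 miss [-]
  10 | R B3 → L3 hit [-]
  11 | R B1 → L1 miss wb→B5 [-]

WB = [0, 5]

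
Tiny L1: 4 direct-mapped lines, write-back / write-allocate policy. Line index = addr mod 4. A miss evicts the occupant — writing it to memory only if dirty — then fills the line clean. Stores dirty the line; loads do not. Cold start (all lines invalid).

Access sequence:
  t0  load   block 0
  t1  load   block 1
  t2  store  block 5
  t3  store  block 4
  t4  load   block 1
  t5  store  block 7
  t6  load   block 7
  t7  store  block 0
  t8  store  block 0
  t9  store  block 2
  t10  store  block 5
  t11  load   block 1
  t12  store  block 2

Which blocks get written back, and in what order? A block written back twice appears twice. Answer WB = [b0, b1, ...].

0: R B0 -> L0 miss  d=-]
1: R B1 -> L1 miss  d=-]
2: W B5 -> L1 miss  d=D]
3: W B4 -> L0 miss  d=D]
4: R B1 -> L1 miss wb->B5  d=-]
5: W B7 -> L3 miss  d=D]
6: R B7 -> L3 hit  d=D]
7: W B0 -> L0 miss wb->B4  d=D]
8: W B0 -> L0 hit  d=D]
9: W B2 -> L2 miss  d=D]
10: W B5 -> L1 miss  d=D]
11: R B1 -> L1 miss wb->B5  d=-]
12: W B2 -> L2 hit  d=D]

WB = [5, 4, 5]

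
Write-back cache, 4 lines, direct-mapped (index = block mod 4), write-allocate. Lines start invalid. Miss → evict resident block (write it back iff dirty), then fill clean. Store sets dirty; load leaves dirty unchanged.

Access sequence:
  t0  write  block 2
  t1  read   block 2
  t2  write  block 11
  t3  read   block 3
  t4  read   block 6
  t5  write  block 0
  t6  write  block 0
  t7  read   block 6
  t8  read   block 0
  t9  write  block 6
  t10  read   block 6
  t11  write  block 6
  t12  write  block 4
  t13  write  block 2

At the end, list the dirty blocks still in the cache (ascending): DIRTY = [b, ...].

0: W B2 -> L2 miss  d=D]
1: R B2 -> L2 hit  d=D]
2: W B11 -> L3 miss  d=D]
3: R B3 -> L3 miss wb->B11  d=-]
4: R B6 -> L2 miss wb->B2  d=-]
5: W B0 -> L0 miss  d=D]
6: W B0 -> L0 hit  d=D]
7: R B6 -> L2 hit  d=-]
8: R B0 -> L0 hit  d=D]
9: W B6 -> L2 hit  d=D]
10: R B6 -> L2 hit  d=D]
11: W B6 -> L2 hit  d=D]
12: W B4 -> L0 miss wb->B0  d=D]
13: W B2 -> L2 miss wb->B6  d=D]

DIRTY = [2, 4]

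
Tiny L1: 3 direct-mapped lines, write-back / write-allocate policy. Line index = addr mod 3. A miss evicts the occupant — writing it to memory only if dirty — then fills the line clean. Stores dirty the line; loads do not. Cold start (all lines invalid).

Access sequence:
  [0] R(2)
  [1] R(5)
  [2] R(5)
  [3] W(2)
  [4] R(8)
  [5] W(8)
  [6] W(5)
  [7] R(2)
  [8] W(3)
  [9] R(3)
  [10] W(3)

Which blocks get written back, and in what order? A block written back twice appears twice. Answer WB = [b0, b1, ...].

0: R B2 → L2 miss [-]
1: R B5 → L2 miss [-]
2: R B5 → L2 hit [-]
3: W B2 → L2 miss [D]
4: R B8 → L2 miss wb→B2 [-]
5: W B8 → L2 hit [D]
6: W B5 → L2 miss wb→B8 [D]
7: R B2 → L2 miss wb→B5 [-]
8: W B3 → L0 miss [D]
9: R B3 → L0 hit [D]
10: W B3 → L0 hit [D]

WB = [2, 8, 5]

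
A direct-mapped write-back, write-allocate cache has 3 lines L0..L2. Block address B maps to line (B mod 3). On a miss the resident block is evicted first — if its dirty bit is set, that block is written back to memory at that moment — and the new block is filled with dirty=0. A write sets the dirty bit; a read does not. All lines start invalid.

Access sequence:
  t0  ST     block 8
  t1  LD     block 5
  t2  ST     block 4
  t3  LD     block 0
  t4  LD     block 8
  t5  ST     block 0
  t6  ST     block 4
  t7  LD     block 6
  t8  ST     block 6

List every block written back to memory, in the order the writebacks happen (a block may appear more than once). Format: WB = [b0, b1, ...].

  0 | W B8 → L2 miss [D]
  1 | R B5 → L2 miss wb→B8 [-]
  2 | W B4 → L1 miss [D]
  3 | R B0 → L0 miss [-]
  4 | R B8 → L2 miss [-]
  5 | W B0 → L0 hit [D]
  6 | W B4 → L1 hit [D]
  7 | R B6 → L0 miss wb→B0 [-]
  8 | W B6 → L0 hit [D]

WB = [8, 0]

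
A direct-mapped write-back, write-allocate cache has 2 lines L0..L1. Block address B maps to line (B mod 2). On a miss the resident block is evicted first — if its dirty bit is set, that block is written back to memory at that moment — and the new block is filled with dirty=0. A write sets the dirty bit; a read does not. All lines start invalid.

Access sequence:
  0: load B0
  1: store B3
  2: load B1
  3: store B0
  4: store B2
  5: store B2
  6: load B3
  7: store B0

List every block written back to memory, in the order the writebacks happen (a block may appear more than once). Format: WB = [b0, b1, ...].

0: R B0 → L0 miss [-]
1: W B3 → L1 miss [D]
2: R B1 → L1 miss wb→B3 [-]
3: W B0 → L0 hit [D]
4: W B2 → L0 miss wb→B0 [D]
5: W B2 → L0 hit [D]
6: R B3 → L1 miss [-]
7: W B0 → L0 miss wb→B2 [D]

WB = [3, 0, 2]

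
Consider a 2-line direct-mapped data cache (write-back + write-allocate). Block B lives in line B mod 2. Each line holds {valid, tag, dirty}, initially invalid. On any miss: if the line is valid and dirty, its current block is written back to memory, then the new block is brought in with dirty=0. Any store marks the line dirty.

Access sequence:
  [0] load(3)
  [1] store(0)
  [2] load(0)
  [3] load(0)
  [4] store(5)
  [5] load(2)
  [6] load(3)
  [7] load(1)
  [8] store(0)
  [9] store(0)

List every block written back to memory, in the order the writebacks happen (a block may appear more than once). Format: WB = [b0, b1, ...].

  0 | R B3 → L1 miss [-]
  1 | W B0 → L0 miss [D]
  2 | R B0 → L0 hit [D]
  3 | R B0 → L0 hit [D]
  4 | W B5 → L1 miss [D]
  5 | R B2 → L0 miss wb→B0 [-]
  6 | R B3 → L1 miss wb→B5 [-]
  7 | R B1 → L1 miss [-]
  8 | W B0 → L0 miss [D]
  9 | W B0 → L0 hit [D]

WB = [0, 5]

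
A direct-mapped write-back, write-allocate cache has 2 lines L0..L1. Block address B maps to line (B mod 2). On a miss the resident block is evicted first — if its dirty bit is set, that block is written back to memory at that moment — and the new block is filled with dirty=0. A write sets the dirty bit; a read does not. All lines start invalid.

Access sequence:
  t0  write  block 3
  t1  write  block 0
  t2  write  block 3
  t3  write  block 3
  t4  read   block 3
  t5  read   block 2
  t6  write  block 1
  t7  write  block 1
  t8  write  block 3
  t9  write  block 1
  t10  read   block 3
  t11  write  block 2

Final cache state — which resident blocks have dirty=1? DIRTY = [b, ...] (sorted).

DIRTY = [2]

  0 | W B3 → L1 miss [D]
  1 | W B0 → L0 miss [D]
  2 | W B3 → L1 hit [D]
  3 | W B3 → L1 hit [D]
  4 | R B3 → L1 hit [D]
  5 | R B2 → L0 miss wb→B0 [-]
  6 | W B1 → L1 miss wb→B3 [D]
  7 | W B1 → L1 hit [D]
  8 | W B3 → L1 miss wb→B1 [D]
  9 | W B1 → L1 miss wb→B3 [D]
  10 | R B3 → L1 miss wb→B1 [-]
  11 | W B2 → L0 hit [D]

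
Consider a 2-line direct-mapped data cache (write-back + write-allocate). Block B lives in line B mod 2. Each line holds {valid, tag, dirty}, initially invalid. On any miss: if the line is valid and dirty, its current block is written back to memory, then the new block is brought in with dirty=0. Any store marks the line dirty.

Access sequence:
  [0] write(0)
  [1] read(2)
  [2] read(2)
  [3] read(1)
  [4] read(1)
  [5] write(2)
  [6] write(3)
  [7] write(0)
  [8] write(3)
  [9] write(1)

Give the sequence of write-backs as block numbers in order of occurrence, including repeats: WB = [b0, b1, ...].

WB = [0, 2, 3]

  0 | W B0 → L0 miss [D]
  1 | R B2 → L0 miss wb→B0 [-]
  2 | R B2 → L0 hit [-]
  3 | R B1 → L1 miss [-]
  4 | R B1 → L1 hit [-]
  5 | W B2 → L0 hit [D]
  6 | W B3 → L1 miss [D]
  7 | W B0 → L0 miss wb→B2 [D]
  8 | W B3 → L1 hit [D]
  9 | W B1 → L1 miss wb→B3 [D]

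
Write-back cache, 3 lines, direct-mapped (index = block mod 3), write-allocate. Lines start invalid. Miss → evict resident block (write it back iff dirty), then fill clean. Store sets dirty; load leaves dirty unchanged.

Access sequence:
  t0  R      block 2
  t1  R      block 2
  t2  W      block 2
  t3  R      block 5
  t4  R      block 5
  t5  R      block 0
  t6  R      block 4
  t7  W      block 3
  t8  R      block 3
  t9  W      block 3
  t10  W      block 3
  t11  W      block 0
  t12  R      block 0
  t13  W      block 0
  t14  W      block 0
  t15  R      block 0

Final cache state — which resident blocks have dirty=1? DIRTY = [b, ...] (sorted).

DIRTY = [0]

0: R B2 -> L2 miss  d=-]
1: R B2 -> L2 hit  d=-]
2: W B2 -> L2 hit  d=D]
3: R B5 -> L2 miss wb->B2  d=-]
4: R B5 -> L2 hit  d=-]
5: R B0 -> L0 miss  d=-]
6: R B4 -> L1 miss  d=-]
7: W B3 -> L0 miss  d=D]
8: R B3 -> L0 hit  d=D]
9: W B3 -> L0 hit  d=D]
10: W B3 -> L0 hit  d=D]
11: W B0 -> L0 miss wb->B3  d=D]
12: R B0 -> L0 hit  d=D]
13: W B0 -> L0 hit  d=D]
14: W B0 -> L0 hit  d=D]
15: R B0 -> L0 hit  d=D]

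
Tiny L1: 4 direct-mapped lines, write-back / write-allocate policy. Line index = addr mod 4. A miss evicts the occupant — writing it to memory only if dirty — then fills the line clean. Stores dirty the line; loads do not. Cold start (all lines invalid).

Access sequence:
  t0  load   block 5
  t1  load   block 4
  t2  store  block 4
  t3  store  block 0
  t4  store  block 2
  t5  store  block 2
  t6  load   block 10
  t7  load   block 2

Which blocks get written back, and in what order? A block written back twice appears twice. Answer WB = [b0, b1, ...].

WB = [4, 2]

  0 | R B5 → L1 miss [-]
  1 | R B4 → L0 miss [-]
  2 | W B4 → L0 hit [D]
  3 | W B0 → L0 miss wb→B4 [D]
  4 | W B2 → L2 miss [D]
  5 | W B2 → L2 hit [D]
  6 | R B10 → L2 miss wb→B2 [-]
  7 | R B2 → L2 miss [-]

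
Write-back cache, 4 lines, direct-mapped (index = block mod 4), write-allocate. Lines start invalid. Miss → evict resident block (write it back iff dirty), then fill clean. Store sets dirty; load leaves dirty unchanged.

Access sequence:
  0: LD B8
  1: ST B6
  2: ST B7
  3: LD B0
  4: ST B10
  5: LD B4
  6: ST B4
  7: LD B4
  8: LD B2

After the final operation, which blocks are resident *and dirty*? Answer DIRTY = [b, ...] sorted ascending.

0: R B8 -> L0 miss  d=-]
1: W B6 -> L2 miss  d=D]
2: W B7 -> L3 miss  d=D]
3: R B0 -> L0 miss  d=-]
4: W B10 -> L2 miss wb->B6  d=D]
5: R B4 -> L0 miss  d=-]
6: W B4 -> L0 hit  d=D]
7: R B4 -> L0 hit  d=D]
8: R B2 -> L2 miss wb->B10  d=-]

DIRTY = [4, 7]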